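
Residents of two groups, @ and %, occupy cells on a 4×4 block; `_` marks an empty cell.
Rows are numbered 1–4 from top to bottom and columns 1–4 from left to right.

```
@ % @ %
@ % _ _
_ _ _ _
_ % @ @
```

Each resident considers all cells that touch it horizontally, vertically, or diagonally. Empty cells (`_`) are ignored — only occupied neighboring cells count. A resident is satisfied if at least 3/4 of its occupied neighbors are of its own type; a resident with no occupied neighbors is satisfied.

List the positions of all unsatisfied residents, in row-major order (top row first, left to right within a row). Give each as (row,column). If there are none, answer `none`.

(1,1)@ 1/3 ✗
(1,2)% 1/4 ✗
(1,3)@ 0/3 ✗
(1,4)% 0/1 ✗
(2,1)@ 1/3 ✗
(2,2)% 1/4 ✗
(4,2)% 0/1 ✗
(4,3)@ 1/2 ✗
(4,4)@ 1/1 ✓

(1,1), (1,2), (1,3), (1,4), (2,1), (2,2), (4,2), (4,3)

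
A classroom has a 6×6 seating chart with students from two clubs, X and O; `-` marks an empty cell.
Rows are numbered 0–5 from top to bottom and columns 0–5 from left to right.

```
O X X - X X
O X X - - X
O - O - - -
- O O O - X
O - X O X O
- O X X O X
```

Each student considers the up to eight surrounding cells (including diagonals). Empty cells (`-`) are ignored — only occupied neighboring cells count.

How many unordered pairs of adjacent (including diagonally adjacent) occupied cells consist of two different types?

23

Scan each occupied cell's neighbors to the right and below (and the two forward diagonals) so each pair is counted once.
Row 0: O(0,0)–X(0,1)≠ O(0,0)–O(1,0)= O(0,0)–X(1,1)≠ X(0,1)–X(0,2)= X(0,1)–X(1,1)= X(0,1)–X(1,2)= X(0,1)–O(1,0)≠ X(0,2)–X(1,2)= X(0,2)–X(1,1)= X(0,4)–X(0,5)= X(0,4)–X(1,5)= X(0,5)–X(1,5)=  → 3/12 unlike.
Row 1: O(1,0)–X(1,1)≠ O(1,0)–O(2,0)= X(1,1)–X(1,2)= X(1,1)–O(2,2)≠ X(1,1)–O(2,0)≠ X(1,2)–O(2,2)≠  → 4/6 unlike.
Row 2: O(2,0)–O(3,1)= O(2,2)–O(3,2)= O(2,2)–O(3,3)= O(2,2)–O(3,1)=  → 0/4 unlike.
Row 3: O(3,1)–O(3,2)= O(3,1)–X(4,2)≠ O(3,1)–O(4,0)= O(3,2)–O(3,3)= O(3,2)–X(4,2)≠ O(3,2)–O(4,3)= O(3,3)–O(4,3)= O(3,3)–X(4,4)≠ O(3,3)–X(4,2)≠ X(3,5)–O(4,5)≠ X(3,5)–X(4,4)=  → 5/11 unlike.
Row 4: O(4,0)–O(5,1)= X(4,2)–O(4,3)≠ X(4,2)–X(5,2)= X(4,2)–X(5,3)= X(4,2)–O(5,1)≠ O(4,3)–X(4,4)≠ O(4,3)–X(5,3)≠ O(4,3)–O(5,4)= O(4,3)–X(5,2)≠ X(4,4)–O(4,5)≠ X(4,4)–O(5,4)≠ X(4,4)–X(5,5)= X(4,4)–X(5,3)= O(4,5)–X(5,5)≠ O(4,5)–O(5,4)=  → 8/15 unlike.
Row 5: O(5,1)–X(5,2)≠ X(5,2)–X(5,3)= X(5,3)–O(5,4)≠ O(5,4)–X(5,5)≠  → 3/4 unlike.
Total adjacent occupied pairs: 52; unlike-type pairs: 23.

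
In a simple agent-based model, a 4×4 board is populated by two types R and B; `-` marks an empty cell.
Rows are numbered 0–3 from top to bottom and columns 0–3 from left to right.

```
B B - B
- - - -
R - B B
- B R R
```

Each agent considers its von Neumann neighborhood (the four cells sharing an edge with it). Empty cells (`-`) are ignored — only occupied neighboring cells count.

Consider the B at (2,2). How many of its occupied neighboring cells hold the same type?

1

Occupied neighbors of (2,2): (3,2)=R, (2,3)=B.
Same type (B): 1 of 2.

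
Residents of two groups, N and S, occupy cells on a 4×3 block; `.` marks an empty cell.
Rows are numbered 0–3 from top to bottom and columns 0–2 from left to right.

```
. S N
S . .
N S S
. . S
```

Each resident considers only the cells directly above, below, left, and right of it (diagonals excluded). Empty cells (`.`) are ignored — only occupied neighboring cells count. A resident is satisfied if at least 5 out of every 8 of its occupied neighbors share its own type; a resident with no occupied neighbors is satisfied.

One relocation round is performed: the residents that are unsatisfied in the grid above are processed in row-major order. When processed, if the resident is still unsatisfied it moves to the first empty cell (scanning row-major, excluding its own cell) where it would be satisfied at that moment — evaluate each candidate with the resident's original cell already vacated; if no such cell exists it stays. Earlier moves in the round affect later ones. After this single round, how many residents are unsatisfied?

0

Initially unsatisfied (in order): (0,1), (0,2), (1,0), (2,0), (2,1).
  (0,1) → (0,0).
  (0,2): now satisfied by earlier moves; stays.
  (1,0) → (1,1).
  (2,0) → (3,0).
  (2,1): now satisfied by earlier moves; stays.
Resulting grid:
S . N
. S .
. S S
N . S
All satisfied now.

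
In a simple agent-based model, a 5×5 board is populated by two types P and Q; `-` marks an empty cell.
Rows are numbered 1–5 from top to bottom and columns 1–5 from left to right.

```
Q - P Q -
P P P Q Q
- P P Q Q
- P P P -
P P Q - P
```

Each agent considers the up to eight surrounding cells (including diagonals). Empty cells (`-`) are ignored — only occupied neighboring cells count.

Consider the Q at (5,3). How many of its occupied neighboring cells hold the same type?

0

Occupied neighbors of (5,3): (4,2)=P, (4,3)=P, (4,4)=P, (5,2)=P.
Same type (Q): 0 of 4.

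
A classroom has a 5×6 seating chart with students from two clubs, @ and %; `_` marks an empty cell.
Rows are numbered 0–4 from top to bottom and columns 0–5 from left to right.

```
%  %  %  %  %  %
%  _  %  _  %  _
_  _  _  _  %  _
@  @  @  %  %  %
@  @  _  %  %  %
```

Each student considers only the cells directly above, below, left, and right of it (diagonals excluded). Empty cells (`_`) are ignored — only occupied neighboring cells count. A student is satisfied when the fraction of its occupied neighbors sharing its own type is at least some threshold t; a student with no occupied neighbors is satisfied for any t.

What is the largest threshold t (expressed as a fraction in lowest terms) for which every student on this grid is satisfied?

(0,0)% 2/2
(0,1)% 2/2
(0,2)% 3/3
(0,3)% 2/2
(0,4)% 3/3
(0,5)% 1/1
(1,0)% 1/1
(1,2)% 1/1
(1,4)% 2/2
(2,4)% 2/2
(3,0)@ 2/2
(3,1)@ 3/3
(3,2)@ 1/2
(3,3)% 2/3
(3,4)% 4/4
(3,5)% 2/2
(4,0)@ 2/2
(4,1)@ 2/2
(4,3)% 2/2
(4,4)% 3/3
(4,5)% 2/2
The smallest same-type fraction is 1/2 at (3,2), which reduces to 1/2. Any threshold above that leaves this student unsatisfied.

1/2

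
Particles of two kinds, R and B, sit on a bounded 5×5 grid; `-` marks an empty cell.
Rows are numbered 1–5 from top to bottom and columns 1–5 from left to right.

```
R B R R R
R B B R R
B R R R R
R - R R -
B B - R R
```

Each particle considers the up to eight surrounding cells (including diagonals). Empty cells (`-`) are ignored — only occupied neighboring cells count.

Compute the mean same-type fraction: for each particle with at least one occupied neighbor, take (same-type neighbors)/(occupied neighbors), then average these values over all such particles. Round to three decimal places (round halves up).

0.643

Row 1: (1,1)R 1/3 · (1,2)B 2/5 · (1,3)R 2/5 · (1,4)R 4/5 · (1,5)R 3/3
Row 2: (2,1)R 2/5 · (2,2)B 3/8 · (2,3)B 2/8 · (2,4)R 7/8 · (2,5)R 5/5
Row 3: (3,1)B 1/4 · (3,2)R 4/7 · (3,3)R 5/7 · (3,4)R 6/7 · (3,5)R 4/4
Row 4: (4,1)R 1/4 · (4,3)R 5/6 · (4,4)R 6/6
Row 5: (5,1)B 1/2 · (5,2)B 1/3 · (5,4)R 3/3 · (5,5)R 2/2
Sum over 22 particles: 1/3 + 2/5 + 2/5 + 4/5 + 3/3 + 2/5 + 3/8 + 2/8 + 7/8 + 5/5 + 1/4 + 4/7 + 5/7 + 6/7 + 4/4 + 1/4 + 5/6 + 6/6 + 1/2 + 1/3 + 3/3 + 2/2 = 99/7; mean = 99/7 ÷ 22 = 9/14 = 0.642857… → 0.643.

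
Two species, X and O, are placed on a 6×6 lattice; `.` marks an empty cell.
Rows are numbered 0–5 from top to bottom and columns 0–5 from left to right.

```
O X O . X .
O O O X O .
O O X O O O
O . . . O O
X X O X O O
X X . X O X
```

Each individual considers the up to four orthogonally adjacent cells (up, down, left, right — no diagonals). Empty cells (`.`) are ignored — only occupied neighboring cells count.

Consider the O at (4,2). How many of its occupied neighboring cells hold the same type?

0

Occupied neighbors of (4,2): (4,1)=X, (4,3)=X.
Same type (O): 0 of 2.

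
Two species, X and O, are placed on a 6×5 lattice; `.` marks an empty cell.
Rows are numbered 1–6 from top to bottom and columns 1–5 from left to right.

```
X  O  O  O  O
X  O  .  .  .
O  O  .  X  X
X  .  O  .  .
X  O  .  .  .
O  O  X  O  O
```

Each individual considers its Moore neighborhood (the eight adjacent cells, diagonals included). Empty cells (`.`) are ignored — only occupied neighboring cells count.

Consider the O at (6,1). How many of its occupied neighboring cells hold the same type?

Occupied neighbors of (6,1): (5,1)=X, (5,2)=O, (6,2)=O.
Same type (O): 2 of 3.

2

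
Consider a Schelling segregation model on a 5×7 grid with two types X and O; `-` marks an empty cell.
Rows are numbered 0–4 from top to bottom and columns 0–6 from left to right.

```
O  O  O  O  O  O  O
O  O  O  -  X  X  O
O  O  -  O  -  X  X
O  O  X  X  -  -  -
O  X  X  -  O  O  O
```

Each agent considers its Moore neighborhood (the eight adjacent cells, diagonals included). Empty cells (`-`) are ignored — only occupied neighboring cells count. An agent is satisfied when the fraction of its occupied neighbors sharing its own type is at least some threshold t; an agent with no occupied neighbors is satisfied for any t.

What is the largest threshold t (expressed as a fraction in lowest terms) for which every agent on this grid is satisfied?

1/4

(0,0)O 3/3
(0,1)O 5/5
(0,2)O 4/4
(0,3)O 3/4
(0,4)O 2/4
(0,5)O 3/5
(0,6)O 2/3
(1,0)O 5/5
(1,1)O 7/7
(1,2)O 6/6
(1,4)X 2/6
(1,5)X 3/7
(1,6)O 2/5
(2,0)O 5/5
(2,1)O 6/7
(2,3)O 1/4
(2,5)X 3/4
(2,6)X 2/3
(3,0)O 4/5
(3,1)O 4/7
(3,2)X 3/6
(3,3)X 2/4
(4,0)O 2/3
(4,1)X 2/5
(4,2)X 3/4
(4,4)O 1/2
(4,5)O 2/2
(4,6)O 1/1
The smallest same-type fraction is 1/4 at (2,3), which reduces to 1/4. Any threshold above that leaves this agent unsatisfied.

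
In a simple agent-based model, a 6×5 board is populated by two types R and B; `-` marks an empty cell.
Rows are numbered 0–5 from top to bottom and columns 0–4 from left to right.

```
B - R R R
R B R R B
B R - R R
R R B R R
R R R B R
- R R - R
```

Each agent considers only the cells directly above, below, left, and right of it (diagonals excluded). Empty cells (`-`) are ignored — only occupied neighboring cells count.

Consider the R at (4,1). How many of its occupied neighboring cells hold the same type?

Occupied neighbors of (4,1): (3,1)=R, (5,1)=R, (4,0)=R, (4,2)=R.
Same type (R): 4 of 4.

4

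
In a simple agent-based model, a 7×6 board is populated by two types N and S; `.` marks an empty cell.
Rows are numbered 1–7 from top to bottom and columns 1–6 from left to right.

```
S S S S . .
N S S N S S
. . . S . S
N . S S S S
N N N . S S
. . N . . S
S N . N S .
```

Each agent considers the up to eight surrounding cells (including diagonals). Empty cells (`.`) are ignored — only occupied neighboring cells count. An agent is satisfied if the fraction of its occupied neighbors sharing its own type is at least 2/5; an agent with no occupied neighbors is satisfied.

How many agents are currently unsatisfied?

3

Row 1: (1,1)S 2/3 ✓ · (1,2)S 4/5 ✓ · (1,3)S 4/5 ✓ · (1,4)S 3/4 ✓
Row 2: (2,1)N 0/3 ✗ · (2,2)S 4/5 ✓ · (2,3)S 5/6 ✓ · (2,4)N 0/5 ✗ · (2,5)S 4/5 ✓ · (2,6)S 2/2 ✓
Row 3: (3,4)S 5/6 ✓ · (3,6)S 4/4 ✓
Row 4: (4,1)N 2/2 ✓ · (4,3)S 2/4 ✓ · (4,4)S 4/5 ✓ · (4,5)S 6/6 ✓ · (4,6)S 4/4 ✓
Row 5: (5,1)N 2/2 ✓ · (5,2)N 4/5 ✓ · (5,3)N 2/4 ✓ · (5,5)S 5/5 ✓ · (5,6)S 4/4 ✓
Row 6: (6,3)N 4/4 ✓ · (6,6)S 3/3 ✓
Row 7: (7,1)S 0/1 ✗ · (7,2)N 1/2 ✓ · (7,4)N 1/2 ✓ · (7,5)S 1/2 ✓
Unsatisfied: (2,1), (2,4), (7,1) — 3 in total.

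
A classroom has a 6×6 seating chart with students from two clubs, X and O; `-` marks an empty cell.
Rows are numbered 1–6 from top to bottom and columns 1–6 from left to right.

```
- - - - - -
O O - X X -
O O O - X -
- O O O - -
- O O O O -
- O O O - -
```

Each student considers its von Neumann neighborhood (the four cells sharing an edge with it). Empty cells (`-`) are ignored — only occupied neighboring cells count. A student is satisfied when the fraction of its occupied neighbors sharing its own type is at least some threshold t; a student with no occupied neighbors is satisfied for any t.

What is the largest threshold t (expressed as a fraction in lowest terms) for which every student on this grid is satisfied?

Row 2: (2,1)O 2/2 · (2,2)O 2/2 · (2,4)X 1/1 · (2,5)X 2/2
Row 3: (3,1)O 2/2 · (3,2)O 4/4 · (3,3)O 2/2 · (3,5)X 1/1
Row 4: (4,2)O 3/3 · (4,3)O 4/4 · (4,4)O 2/2
Row 5: (5,2)O 3/3 · (5,3)O 4/4 · (5,4)O 4/4 · (5,5)O 1/1
Row 6: (6,2)O 2/2 · (6,3)O 3/3 · (6,4)O 2/2
The smallest same-type fraction is 2/2 at (2,1), which reduces to 1/1. Any threshold above that leaves this student unsatisfied.

1/1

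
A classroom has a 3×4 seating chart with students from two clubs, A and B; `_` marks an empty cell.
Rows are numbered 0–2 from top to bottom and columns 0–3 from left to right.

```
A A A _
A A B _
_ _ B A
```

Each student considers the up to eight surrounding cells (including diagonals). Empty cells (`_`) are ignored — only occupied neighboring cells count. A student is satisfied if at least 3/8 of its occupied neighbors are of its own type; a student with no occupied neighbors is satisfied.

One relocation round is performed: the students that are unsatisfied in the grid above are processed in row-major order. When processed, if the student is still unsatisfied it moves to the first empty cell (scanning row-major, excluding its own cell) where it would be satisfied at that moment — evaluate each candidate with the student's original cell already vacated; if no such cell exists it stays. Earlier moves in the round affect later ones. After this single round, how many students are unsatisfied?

Initially unsatisfied (in order): (1,2), (2,2), (2,3).
  (1,2): no empty cell satisfies it; stays.
  (2,2) → (0,3).
  (2,3) → (2,0).
Resulting grid:
A A A B
A A B _
A _ _ _
Unsatisfied now: (1,2).

1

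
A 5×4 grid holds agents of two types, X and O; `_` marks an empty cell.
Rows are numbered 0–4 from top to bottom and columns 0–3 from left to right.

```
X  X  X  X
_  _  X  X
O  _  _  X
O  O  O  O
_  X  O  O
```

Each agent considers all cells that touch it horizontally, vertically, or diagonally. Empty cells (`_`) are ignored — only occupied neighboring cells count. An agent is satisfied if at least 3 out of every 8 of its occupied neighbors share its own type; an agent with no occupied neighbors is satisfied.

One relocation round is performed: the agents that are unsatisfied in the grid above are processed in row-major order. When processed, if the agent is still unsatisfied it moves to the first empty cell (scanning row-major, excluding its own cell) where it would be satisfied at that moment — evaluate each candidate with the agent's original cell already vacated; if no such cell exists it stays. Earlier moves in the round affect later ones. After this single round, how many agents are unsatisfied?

0

Initially unsatisfied (in order): (4,1).
  (4,1) → (1,0).
Resulting grid:
X X X X
X _ X X
O _ _ X
O O O O
_ _ O O
All satisfied now.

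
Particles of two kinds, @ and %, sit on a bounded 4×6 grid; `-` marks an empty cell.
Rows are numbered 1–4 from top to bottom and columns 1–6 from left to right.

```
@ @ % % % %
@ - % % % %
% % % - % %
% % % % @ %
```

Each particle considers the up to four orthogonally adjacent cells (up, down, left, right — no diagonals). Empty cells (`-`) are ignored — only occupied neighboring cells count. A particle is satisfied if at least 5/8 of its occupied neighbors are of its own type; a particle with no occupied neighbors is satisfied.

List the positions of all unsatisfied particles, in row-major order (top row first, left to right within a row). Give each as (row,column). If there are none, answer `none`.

(1,2), (2,1), (4,4), (4,5), (4,6)

(1,1)@ 2/2 satisfied
(1,2)@ 1/2 not
(1,3)% 2/3 satisfied
(1,4)% 3/3 satisfied
(1,5)% 3/3 satisfied
(1,6)% 2/2 satisfied
(2,1)@ 1/2 not
(2,3)% 3/3 satisfied
(2,4)% 3/3 satisfied
(2,5)% 4/4 satisfied
(2,6)% 3/3 satisfied
(3,1)% 2/3 satisfied
(3,2)% 3/3 satisfied
(3,3)% 3/3 satisfied
(3,5)% 2/3 satisfied
(3,6)% 3/3 satisfied
(4,1)% 2/2 satisfied
(4,2)% 3/3 satisfied
(4,3)% 3/3 satisfied
(4,4)% 1/2 not
(4,5)@ 0/3 not
(4,6)% 1/2 not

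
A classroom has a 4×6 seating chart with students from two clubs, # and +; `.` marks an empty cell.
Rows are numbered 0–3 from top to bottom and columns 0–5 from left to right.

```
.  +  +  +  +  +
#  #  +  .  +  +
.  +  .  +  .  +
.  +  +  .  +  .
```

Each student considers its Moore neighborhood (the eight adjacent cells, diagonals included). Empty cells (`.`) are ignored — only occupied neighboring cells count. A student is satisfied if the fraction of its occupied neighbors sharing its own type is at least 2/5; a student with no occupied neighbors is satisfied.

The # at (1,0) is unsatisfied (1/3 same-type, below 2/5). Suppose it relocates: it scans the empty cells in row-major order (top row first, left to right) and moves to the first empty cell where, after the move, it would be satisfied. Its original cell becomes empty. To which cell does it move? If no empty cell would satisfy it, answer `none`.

(0,0)

Vacating (1,0). Empty cells in order:
  (0,0): 1/2 same-type → satisfied — stop here.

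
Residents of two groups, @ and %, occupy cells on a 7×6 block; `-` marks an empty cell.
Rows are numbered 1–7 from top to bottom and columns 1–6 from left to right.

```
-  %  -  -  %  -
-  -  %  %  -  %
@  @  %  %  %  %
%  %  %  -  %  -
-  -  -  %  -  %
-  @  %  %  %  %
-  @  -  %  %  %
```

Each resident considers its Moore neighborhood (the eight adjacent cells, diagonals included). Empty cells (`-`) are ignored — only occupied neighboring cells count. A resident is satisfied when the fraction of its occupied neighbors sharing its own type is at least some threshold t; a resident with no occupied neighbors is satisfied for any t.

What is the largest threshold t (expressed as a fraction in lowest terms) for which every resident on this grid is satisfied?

Row 1: (1,2)% 1/1 · (1,5)% 2/2
Row 2: (2,3)% 4/5 · (2,4)% 5/5 · (2,6)% 3/3
Row 3: (3,1)@ 1/3 · (3,2)@ 1/6 · (3,3)% 5/6 · (3,4)% 6/6 · (3,5)% 5/5 · (3,6)% 3/3
Row 4: (4,1)% 1/3 · (4,2)% 3/5 · (4,3)% 4/5 · (4,5)% 5/5
Row 5: (5,4)% 5/5 · (5,6)% 3/3
Row 6: (6,2)@ 1/2 · (6,3)% 3/5 · (6,4)% 5/5 · (6,5)% 7/7 · (6,6)% 4/4
Row 7: (7,2)@ 1/2 · (7,4)% 4/4 · (7,5)% 5/5 · (7,6)% 3/3
The smallest same-type fraction is 1/6 at (3,2), which reduces to 1/6. Any threshold above that leaves this resident unsatisfied.

1/6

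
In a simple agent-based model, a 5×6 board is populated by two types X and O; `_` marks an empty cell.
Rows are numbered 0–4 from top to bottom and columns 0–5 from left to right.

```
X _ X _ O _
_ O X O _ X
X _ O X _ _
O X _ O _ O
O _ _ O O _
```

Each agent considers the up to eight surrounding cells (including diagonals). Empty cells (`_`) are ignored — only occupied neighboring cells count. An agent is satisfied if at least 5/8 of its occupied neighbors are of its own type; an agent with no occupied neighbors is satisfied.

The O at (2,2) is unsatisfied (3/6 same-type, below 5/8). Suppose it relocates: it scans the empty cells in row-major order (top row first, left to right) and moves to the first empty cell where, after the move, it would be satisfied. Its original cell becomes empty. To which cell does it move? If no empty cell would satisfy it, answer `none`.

(3,4)

Vacating (2,2). Empty cells in order:
  (0,1): 1/4 same-type → still unsatisfied.
  (0,3): 2/4 same-type → still unsatisfied.
  (0,5): 1/2 same-type → still unsatisfied.
  (1,0): 1/3 same-type → still unsatisfied.
  (1,4): 2/4 same-type → still unsatisfied.
  (2,1): 2/5 same-type → still unsatisfied.
  (2,4): 3/5 same-type → still unsatisfied.
  (2,5): 1/2 same-type → still unsatisfied.
  (3,2): 2/4 same-type → still unsatisfied.
  (3,4): 4/5 same-type → satisfied — stop here.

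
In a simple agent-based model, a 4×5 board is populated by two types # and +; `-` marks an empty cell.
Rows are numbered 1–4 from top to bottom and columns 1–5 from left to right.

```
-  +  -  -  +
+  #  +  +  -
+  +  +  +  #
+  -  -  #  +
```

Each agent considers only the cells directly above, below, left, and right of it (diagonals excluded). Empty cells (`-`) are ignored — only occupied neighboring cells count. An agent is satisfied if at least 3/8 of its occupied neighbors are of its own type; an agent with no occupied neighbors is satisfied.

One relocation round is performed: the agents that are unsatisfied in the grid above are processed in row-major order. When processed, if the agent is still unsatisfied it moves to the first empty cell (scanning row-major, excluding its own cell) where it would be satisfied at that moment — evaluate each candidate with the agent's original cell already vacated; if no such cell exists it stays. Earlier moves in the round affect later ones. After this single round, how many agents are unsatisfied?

Initially unsatisfied (in order): (1,2), (2,2), (3,5), (4,4), (4,5).
  (1,2) → (1,1).
  (2,2) → (4,3).
  (3,5): no empty cell satisfies it; stays.
  (4,4): no empty cell satisfies it; stays.
  (4,5) → (1,2).
Resulting grid:
+ + - - +
+ - + + -
+ + + + #
+ - # # -
Unsatisfied now: (3,5).

1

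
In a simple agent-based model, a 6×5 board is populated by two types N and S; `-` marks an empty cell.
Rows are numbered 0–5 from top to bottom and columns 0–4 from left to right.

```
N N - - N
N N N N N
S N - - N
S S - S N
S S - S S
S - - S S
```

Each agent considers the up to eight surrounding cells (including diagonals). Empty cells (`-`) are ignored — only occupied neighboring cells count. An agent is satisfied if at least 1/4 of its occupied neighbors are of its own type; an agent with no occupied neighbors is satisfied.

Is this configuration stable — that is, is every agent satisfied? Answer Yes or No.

Yes

(0,0)N 3/3 satisfied
(0,1)N 4/4 satisfied
(0,4)N 2/2 satisfied
(1,0)N 4/5 satisfied
(1,1)N 5/6 satisfied
(1,2)N 4/4 satisfied
(1,3)N 4/4 satisfied
(1,4)N 3/3 satisfied
(2,0)S 2/5 satisfied
(2,1)N 3/6 satisfied
(2,4)N 3/4 satisfied
(3,0)S 4/5 satisfied
(3,1)S 4/5 satisfied
(3,3)S 2/4 satisfied
(3,4)N 1/4 satisfied
(4,0)S 4/4 satisfied
(4,1)S 4/4 satisfied
(4,3)S 4/5 satisfied
(4,4)S 4/5 satisfied
(5,0)S 2/2 satisfied
(5,3)S 3/3 satisfied
(5,4)S 3/3 satisfied
All meet the threshold, so the configuration is stable.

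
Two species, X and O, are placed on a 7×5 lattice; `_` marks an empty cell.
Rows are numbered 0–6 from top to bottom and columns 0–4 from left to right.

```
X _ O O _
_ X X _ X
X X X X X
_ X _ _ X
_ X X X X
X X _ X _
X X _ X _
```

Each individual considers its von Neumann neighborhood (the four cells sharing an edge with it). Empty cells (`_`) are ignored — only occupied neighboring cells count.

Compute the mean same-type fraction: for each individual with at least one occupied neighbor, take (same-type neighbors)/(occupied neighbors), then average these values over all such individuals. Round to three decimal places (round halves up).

Row 0: (0,0)X — no occupied neighbors · (0,2)O 1/2 · (0,3)O 1/1
Row 1: (1,1)X 2/2 · (1,2)X 2/3 · (1,4)X 1/1
Row 2: (2,0)X 1/1 · (2,1)X 4/4 · (2,2)X 3/3 · (2,3)X 2/2 · (2,4)X 3/3
Row 3: (3,1)X 2/2 · (3,4)X 2/2
Row 4: (4,1)X 3/3 · (4,2)X 2/2 · (4,3)X 3/3 · (4,4)X 2/2
Row 5: (5,0)X 2/2 · (5,1)X 3/3 · (5,3)X 2/2
Row 6: (6,0)X 2/2 · (6,1)X 2/2 · (6,3)X 1/1
Sum over 22 individuals: 1/2 + 1/1 + 2/2 + 2/3 + 1/1 + 1/1 + 4/4 + 3/3 + 2/2 + 3/3 + 2/2 + 2/2 + 3/3 + 2/2 + 3/3 + 2/2 + 2/2 + 3/3 + 2/2 + 2/2 + 2/2 + 1/1 = 127/6; mean = 127/6 ÷ 22 = 127/132 = 0.962121… → 0.962.

0.962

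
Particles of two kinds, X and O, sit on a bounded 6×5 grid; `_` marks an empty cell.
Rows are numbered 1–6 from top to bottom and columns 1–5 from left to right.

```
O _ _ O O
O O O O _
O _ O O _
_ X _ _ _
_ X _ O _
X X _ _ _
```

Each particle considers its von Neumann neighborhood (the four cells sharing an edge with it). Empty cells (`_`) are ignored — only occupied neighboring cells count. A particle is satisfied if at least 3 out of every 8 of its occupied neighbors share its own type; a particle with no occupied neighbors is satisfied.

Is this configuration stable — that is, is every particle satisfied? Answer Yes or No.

(1,1)O 1/1 ✓
(1,4)O 2/2 ✓
(1,5)O 1/1 ✓
(2,1)O 3/3 ✓
(2,2)O 2/2 ✓
(2,3)O 3/3 ✓
(2,4)O 3/3 ✓
(3,1)O 1/1 ✓
(3,3)O 2/2 ✓
(3,4)O 2/2 ✓
(4,2)X 1/1 ✓
(5,2)X 2/2 ✓
(5,4)O 0/0 ✓
(6,1)X 1/1 ✓
(6,2)X 2/2 ✓
All meet the threshold, so the configuration is stable.

Yes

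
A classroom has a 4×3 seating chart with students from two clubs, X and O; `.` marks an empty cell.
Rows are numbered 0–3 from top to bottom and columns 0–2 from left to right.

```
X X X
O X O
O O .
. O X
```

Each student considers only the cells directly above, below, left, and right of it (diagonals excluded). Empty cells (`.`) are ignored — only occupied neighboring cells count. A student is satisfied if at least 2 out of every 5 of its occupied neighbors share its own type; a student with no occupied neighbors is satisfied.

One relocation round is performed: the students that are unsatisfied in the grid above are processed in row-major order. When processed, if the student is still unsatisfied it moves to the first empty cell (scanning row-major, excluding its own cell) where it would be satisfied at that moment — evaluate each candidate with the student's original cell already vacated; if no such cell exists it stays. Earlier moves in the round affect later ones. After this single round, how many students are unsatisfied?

Initially unsatisfied (in order): (1,0), (1,1), (1,2), (3,2).
  (1,0) → (2,2).
  (1,1) → (1,0).
  (1,2): now satisfied by earlier moves; stays.
  (3,2) → (1,1).
Resulting grid:
X X X
X X O
O O O
. O .
Unsatisfied now: (1,2).

1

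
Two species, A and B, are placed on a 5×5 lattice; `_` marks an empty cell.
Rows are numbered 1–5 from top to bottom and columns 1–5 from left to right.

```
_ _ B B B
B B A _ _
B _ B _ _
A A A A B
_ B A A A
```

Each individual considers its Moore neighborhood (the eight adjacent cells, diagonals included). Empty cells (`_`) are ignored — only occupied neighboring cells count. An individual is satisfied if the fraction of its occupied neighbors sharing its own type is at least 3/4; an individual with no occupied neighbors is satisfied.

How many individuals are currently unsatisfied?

Row 1: (1,3)B 2/3 ✗ · (1,4)B 2/3 ✗ · (1,5)B 1/1 ✓
Row 2: (2,1)B 2/2 ✓ · (2,2)B 4/5 ✓ · (2,3)A 0/4 ✗
Row 3: (3,1)B 2/4 ✗ · (3,3)B 1/5 ✗
Row 4: (4,1)A 1/3 ✗ · (4,2)A 3/6 ✗ · (4,3)A 4/6 ✗ · (4,4)A 4/6 ✗ · (4,5)B 0/3 ✗
Row 5: (5,2)B 0/4 ✗ · (5,3)A 4/5 ✓ · (5,4)A 4/5 ✓ · (5,5)A 2/3 ✗
Unsatisfied: (1,3), (1,4), (2,3), (3,1), (3,3), (4,1), (4,2), (4,3), (4,4), (4,5), (5,2), (5,5) — 12 in total.

12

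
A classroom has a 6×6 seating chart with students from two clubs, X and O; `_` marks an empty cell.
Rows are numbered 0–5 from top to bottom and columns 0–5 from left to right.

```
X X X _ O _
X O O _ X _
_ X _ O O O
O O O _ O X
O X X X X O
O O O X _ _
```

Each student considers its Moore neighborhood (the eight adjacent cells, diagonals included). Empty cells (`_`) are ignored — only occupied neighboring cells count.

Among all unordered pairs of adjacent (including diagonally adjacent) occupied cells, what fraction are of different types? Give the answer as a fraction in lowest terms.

Scan each occupied cell's neighbors to the right and below (and the two forward diagonals) so each pair is counted once.
Row 0: X(0,0)–X(0,1)= X(0,0)–X(1,0)= X(0,0)–O(1,1)≠ X(0,1)–X(0,2)= X(0,1)–O(1,1)≠ X(0,1)–O(1,2)≠ X(0,1)–X(1,0)= X(0,2)–O(1,2)≠ X(0,2)–O(1,1)≠ O(0,4)–X(1,4)≠  → 6/10 unlike.
Row 1: X(1,0)–O(1,1)≠ X(1,0)–X(2,1)= O(1,1)–O(1,2)= O(1,1)–X(2,1)≠ O(1,2)–O(2,3)= O(1,2)–X(2,1)≠ X(1,4)–O(2,4)≠ X(1,4)–O(2,5)≠ X(1,4)–O(2,3)≠  → 6/9 unlike.
Row 2: X(2,1)–O(3,1)≠ X(2,1)–O(3,2)≠ X(2,1)–O(3,0)≠ O(2,3)–O(2,4)= O(2,3)–O(3,4)= O(2,3)–O(3,2)= O(2,4)–O(2,5)= O(2,4)–O(3,4)= O(2,4)–X(3,5)≠ O(2,5)–X(3,5)≠ O(2,5)–O(3,4)=  → 5/11 unlike.
Row 3: O(3,0)–O(3,1)= O(3,0)–O(4,0)= O(3,0)–X(4,1)≠ O(3,1)–O(3,2)= O(3,1)–X(4,1)≠ O(3,1)–X(4,2)≠ O(3,1)–O(4,0)= O(3,2)–X(4,2)≠ O(3,2)–X(4,3)≠ O(3,2)–X(4,1)≠ O(3,4)–X(3,5)≠ O(3,4)–X(4,4)≠ O(3,4)–O(4,5)= O(3,4)–X(4,3)≠ X(3,5)–O(4,5)≠ X(3,5)–X(4,4)=  → 10/16 unlike.
Row 4: O(4,0)–X(4,1)≠ O(4,0)–O(5,0)= O(4,0)–O(5,1)= X(4,1)–X(4,2)= X(4,1)–O(5,1)≠ X(4,1)–O(5,2)≠ X(4,1)–O(5,0)≠ X(4,2)–X(4,3)= X(4,2)–O(5,2)≠ X(4,2)–X(5,3)= X(4,2)–O(5,1)≠ X(4,3)–X(4,4)= X(4,3)–X(5,3)= X(4,3)–O(5,2)≠ X(4,4)–O(4,5)≠ X(4,4)–X(5,3)=  → 8/16 unlike.
Row 5: O(5,0)–O(5,1)= O(5,1)–O(5,2)= O(5,2)–X(5,3)≠  → 1/3 unlike.
Total adjacent occupied pairs: 65; unlike-type pairs: 36.
36/65 is already in lowest terms.

36/65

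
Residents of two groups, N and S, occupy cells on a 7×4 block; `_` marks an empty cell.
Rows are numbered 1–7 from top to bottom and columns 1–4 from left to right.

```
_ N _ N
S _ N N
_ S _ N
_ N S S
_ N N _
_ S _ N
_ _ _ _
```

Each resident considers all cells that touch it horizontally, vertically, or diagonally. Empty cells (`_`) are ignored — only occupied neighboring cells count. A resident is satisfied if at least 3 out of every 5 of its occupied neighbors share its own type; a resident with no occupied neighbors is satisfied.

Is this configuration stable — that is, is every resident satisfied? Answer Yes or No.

No

(1,2)N 1/2 unhappy
(1,4)N 2/2 ok
(2,1)S 1/2 unhappy
(2,3)N 4/5 ok
(2,4)N 3/3 ok
(3,2)S 2/4 unhappy
(3,4)N 2/4 unhappy
(4,2)N 2/4 unhappy
(4,3)S 2/6 unhappy
(4,4)S 1/3 unhappy
(5,2)N 2/4 unhappy
(5,3)N 3/6 unhappy
(6,2)S 0/2 unhappy
(6,4)N 1/1 ok
For instance (1,2) has only 1/2 same-type neighbors, below 3/5.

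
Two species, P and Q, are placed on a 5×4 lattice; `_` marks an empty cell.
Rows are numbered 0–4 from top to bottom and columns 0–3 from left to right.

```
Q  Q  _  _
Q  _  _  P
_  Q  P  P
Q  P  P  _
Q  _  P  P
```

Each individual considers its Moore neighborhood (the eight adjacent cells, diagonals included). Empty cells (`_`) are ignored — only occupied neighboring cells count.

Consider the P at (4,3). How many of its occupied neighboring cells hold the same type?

Occupied neighbors of (4,3): (3,2)=P, (4,2)=P.
Same type (P): 2 of 2.

2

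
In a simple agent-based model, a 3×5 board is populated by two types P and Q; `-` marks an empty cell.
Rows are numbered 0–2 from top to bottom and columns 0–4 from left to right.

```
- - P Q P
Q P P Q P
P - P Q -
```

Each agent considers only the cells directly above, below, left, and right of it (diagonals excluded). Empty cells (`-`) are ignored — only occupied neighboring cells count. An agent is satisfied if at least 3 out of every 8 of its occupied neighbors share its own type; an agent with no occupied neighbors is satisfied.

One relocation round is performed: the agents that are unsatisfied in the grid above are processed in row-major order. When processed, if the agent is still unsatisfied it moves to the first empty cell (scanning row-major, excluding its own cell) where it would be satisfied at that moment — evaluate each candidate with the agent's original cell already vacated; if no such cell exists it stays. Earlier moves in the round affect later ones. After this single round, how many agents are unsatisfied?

2

Initially unsatisfied (in order): (0,3), (1,0), (2,0).
  (0,3) → (0,0).
  (1,0) → (2,4).
  (2,0): now satisfied by earlier moves; stays.
Resulting grid:
Q - P - P
- P P Q P
P - P Q Q
Unsatisfied now: (1,3), (1,4).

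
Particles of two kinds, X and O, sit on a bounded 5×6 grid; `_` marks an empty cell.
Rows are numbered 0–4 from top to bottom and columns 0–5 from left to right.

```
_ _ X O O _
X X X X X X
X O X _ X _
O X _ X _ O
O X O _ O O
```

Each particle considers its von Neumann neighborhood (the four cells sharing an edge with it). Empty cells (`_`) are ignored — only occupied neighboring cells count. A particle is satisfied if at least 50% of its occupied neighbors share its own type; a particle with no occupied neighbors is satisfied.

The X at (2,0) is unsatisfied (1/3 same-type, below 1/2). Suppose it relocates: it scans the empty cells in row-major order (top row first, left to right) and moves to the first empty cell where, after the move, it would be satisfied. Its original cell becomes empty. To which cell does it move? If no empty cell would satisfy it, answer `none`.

Vacating (2,0). Empty cells in order:
  (0,0): 1/1 same-type → satisfied — stop here.

(0,0)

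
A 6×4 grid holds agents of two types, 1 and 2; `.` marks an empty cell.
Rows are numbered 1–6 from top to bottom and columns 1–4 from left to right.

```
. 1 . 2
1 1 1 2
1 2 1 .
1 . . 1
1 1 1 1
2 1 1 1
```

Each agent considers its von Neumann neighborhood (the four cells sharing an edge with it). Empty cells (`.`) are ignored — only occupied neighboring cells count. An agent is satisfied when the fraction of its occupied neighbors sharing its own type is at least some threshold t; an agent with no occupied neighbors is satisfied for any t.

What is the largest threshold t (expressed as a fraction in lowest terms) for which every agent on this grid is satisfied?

0/1

Row 1: (1,2)1 1/1 · (1,4)2 1/1
Row 2: (2,1)1 2/2 · (2,2)1 3/4 · (2,3)1 2/3 · (2,4)2 1/2
Row 3: (3,1)1 2/3 · (3,2)2 0/3 · (3,3)1 1/2
Row 4: (4,1)1 2/2 · (4,4)1 1/1
Row 5: (5,1)1 2/3 · (5,2)1 3/3 · (5,3)1 3/3 · (5,4)1 3/3
Row 6: (6,1)2 0/2 · (6,2)1 2/3 · (6,3)1 3/3 · (6,4)1 2/2
The smallest same-type fraction is 0/3 at (3,2), which reduces to 0/1. Any threshold above that leaves this agent unsatisfied.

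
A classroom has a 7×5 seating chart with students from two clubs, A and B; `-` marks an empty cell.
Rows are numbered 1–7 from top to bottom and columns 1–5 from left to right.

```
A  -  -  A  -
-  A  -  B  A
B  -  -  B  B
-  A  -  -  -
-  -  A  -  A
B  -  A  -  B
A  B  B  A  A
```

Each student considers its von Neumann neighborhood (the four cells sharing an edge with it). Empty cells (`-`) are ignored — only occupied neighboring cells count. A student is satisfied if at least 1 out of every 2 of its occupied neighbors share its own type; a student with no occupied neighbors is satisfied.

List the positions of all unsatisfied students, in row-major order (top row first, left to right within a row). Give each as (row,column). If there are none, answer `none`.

Row 1: (1,1)A 0/0 satisfied · (1,4)A 0/1 not
Row 2: (2,2)A 0/0 satisfied · (2,4)B 1/3 not · (2,5)A 0/2 not
Row 3: (3,1)B 0/0 satisfied · (3,4)B 2/2 satisfied · (3,5)B 1/2 satisfied
Row 4: (4,2)A 0/0 satisfied
Row 5: (5,3)A 1/1 satisfied · (5,5)A 0/1 not
Row 6: (6,1)B 0/1 not · (6,3)A 1/2 satisfied · (6,5)B 0/2 not
Row 7: (7,1)A 0/2 not · (7,2)B 1/2 satisfied · (7,3)B 1/3 not · (7,4)A 1/2 satisfied · (7,5)A 1/2 satisfied

(1,4), (2,4), (2,5), (5,5), (6,1), (6,5), (7,1), (7,3)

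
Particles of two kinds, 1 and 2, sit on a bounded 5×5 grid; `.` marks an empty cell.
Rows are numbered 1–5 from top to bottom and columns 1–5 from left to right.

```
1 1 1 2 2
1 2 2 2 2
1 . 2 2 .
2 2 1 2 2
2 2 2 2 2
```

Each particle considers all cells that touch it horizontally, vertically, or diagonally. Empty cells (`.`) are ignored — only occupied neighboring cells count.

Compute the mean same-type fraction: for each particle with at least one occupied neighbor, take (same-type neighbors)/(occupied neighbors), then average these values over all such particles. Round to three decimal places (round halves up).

Row 1: (1,1)1 2/3 · (1,2)1 3/5 · (1,3)1 1/5 · (1,4)2 4/5 · (1,5)2 3/3
Row 2: (2,1)1 3/4 · (2,2)2 2/7 · (2,3)2 5/7 · (2,4)2 6/7 · (2,5)2 4/4
Row 3: (3,1)1 1/4 · (3,3)2 6/7 · (3,4)2 6/7
Row 4: (4,1)2 3/4 · (4,2)2 5/7 · (4,3)1 0/7 · (4,4)2 6/7 · (4,5)2 4/4
Row 5: (5,1)2 3/3 · (5,2)2 4/5 · (5,3)2 4/5 · (5,4)2 4/5 · (5,5)2 3/3
Sum over 23 particles: 2/3 + 3/5 + 1/5 + 4/5 + 3/3 + 3/4 + 2/7 + 5/7 + 6/7 + 4/4 + 1/4 + 6/7 + 6/7 + 3/4 + 5/7 + 0/7 + 6/7 + 4/4 + 3/3 + 4/5 + 4/5 + 4/5 + 3/3 = 1391/84; mean = 1391/84 ÷ 23 = 1391/1932 = 0.719979… → 0.720.

0.720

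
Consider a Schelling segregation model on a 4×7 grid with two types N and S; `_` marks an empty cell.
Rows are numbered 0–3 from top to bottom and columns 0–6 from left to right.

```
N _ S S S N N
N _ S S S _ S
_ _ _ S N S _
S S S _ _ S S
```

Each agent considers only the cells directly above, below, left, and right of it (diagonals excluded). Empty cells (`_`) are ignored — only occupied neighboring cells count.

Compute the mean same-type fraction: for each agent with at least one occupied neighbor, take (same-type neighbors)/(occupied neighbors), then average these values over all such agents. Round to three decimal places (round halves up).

(0,0)N 1/1
(0,2)S 2/2
(0,3)S 3/3
(0,4)S 2/3
(0,5)N 1/2
(0,6)N 1/2
(1,0)N 1/1
(1,2)S 2/2
(1,3)S 4/4
(1,4)S 2/3
(1,6)S 0/1
(2,3)S 1/2
(2,4)N 0/3
(2,5)S 1/2
(3,0)S 1/1
(3,1)S 2/2
(3,2)S 1/1
(3,5)S 2/2
(3,6)S 1/1
Sum over 19 agents: 1/1 + 2/2 + 3/3 + 2/3 + 1/2 + 1/2 + 1/1 + 2/2 + 4/4 + 2/3 + 0/1 + 1/2 + 0/3 + 1/2 + 1/1 + 2/2 + 1/1 + 2/2 + 1/1 = 43/3; mean = 43/3 ÷ 19 = 43/57 = 0.754385… → 0.754.

0.754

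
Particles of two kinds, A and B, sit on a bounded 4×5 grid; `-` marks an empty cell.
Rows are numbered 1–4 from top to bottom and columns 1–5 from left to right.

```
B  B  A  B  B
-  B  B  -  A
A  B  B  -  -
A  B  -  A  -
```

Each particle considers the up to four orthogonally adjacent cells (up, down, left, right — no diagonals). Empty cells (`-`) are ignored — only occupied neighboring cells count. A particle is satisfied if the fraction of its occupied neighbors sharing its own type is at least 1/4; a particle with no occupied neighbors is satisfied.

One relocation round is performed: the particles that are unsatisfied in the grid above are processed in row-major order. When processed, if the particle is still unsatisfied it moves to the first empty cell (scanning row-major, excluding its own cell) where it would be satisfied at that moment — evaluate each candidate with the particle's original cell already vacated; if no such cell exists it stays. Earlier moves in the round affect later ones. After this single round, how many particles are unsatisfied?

Initially unsatisfied (in order): (1,3), (2,5).
  (1,3) → (2,1).
  (2,5) → (3,4).
Resulting grid:
B B - B B
A B B - -
A B B A -
A B - A -
All satisfied now.

0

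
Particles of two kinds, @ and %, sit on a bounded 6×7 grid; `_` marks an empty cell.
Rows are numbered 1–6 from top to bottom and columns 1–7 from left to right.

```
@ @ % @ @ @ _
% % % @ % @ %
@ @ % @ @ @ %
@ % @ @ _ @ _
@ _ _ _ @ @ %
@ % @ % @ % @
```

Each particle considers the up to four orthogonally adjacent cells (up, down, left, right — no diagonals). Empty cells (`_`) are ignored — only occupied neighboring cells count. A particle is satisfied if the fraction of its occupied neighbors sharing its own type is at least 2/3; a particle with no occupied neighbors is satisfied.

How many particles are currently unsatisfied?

Row 1: (1,1)@ 1/2 not · (1,2)@ 1/3 not · (1,3)% 1/3 not · (1,4)@ 2/3 satisfied · (1,5)@ 2/3 satisfied · (1,6)@ 2/2 satisfied
Row 2: (2,1)% 1/3 not · (2,2)% 2/4 not · (2,3)% 3/4 satisfied · (2,4)@ 2/4 not · (2,5)% 0/4 not · (2,6)@ 2/4 not · (2,7)% 1/2 not
Row 3: (3,1)@ 2/3 satisfied · (3,2)@ 1/4 not · (3,3)% 1/4 not · (3,4)@ 3/4 satisfied · (3,5)@ 2/3 satisfied · (3,6)@ 3/4 satisfied · (3,7)% 1/2 not
Row 4: (4,1)@ 2/3 satisfied · (4,2)% 0/3 not · (4,3)@ 1/3 not · (4,4)@ 2/2 satisfied · (4,6)@ 2/2 satisfied
Row 5: (5,1)@ 2/2 satisfied · (5,5)@ 2/2 satisfied · (5,6)@ 2/4 not · (5,7)% 0/2 not
Row 6: (6,1)@ 1/2 not · (6,2)% 0/2 not · (6,3)@ 0/2 not · (6,4)% 0/2 not · (6,5)@ 1/3 not · (6,6)% 0/3 not · (6,7)@ 0/2 not
Unsatisfied: (1,1), (1,2), (1,3), (2,1), (2,2), (2,4), (2,5), (2,6), (2,7), (3,2), (3,3), (3,7), (4,2), (4,3), (5,6), (5,7), (6,1), (6,2), (6,3), (6,4), (6,5), (6,6), (6,7) — 23 in total.

23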